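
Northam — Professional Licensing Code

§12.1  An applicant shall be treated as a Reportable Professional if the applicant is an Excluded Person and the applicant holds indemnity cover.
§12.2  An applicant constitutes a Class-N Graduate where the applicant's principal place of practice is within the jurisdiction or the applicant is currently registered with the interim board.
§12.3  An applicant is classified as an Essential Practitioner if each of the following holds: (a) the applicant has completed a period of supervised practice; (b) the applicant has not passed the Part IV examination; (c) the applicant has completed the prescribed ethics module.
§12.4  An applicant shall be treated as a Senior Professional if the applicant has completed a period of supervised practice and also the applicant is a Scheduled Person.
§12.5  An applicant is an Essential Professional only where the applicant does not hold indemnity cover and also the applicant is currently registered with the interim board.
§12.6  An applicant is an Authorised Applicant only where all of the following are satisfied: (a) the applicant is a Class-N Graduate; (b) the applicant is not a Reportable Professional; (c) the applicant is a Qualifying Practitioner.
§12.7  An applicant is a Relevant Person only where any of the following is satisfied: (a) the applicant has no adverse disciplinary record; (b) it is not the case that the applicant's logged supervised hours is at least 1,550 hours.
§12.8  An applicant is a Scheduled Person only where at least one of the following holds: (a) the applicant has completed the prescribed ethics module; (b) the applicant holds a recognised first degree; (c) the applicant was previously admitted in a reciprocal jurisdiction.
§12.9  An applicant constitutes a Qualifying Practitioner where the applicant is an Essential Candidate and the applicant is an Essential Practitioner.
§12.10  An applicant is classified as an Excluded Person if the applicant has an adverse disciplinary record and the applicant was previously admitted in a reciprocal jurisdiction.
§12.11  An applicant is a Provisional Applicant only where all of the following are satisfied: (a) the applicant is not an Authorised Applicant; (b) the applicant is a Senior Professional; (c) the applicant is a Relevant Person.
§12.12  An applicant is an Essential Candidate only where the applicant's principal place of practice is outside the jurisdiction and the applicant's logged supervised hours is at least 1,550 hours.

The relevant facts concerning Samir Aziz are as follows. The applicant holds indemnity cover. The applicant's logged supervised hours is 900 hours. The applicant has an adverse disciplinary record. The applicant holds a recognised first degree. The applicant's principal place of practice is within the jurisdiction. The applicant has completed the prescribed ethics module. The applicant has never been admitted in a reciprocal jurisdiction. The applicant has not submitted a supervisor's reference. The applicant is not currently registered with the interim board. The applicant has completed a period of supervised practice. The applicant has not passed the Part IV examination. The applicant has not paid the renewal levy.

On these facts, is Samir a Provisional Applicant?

Yes

Under §12.2: the applicant's principal place of practice is within the jurisdiction? yes; or the applicant is currently registered with the interim board? no. So the applicant is a Class-N Graduate.
Under §12.10: the applicant has an adverse disciplinary record? yes; and the applicant was previously admitted in a reciprocal jurisdiction? no. So the applicant is not an Excluded Person.
Under §12.1: Excluded Person (§12.10)? no; and the applicant holds indemnity cover? yes. So the applicant is not a Reportable Professional.
Under §12.12: the applicant's principal place of practice is outside the jurisdiction? no; and applicant's logged supervised hours: 900 hours ≥ 1,550 hours? no. So the applicant is not an Essential Candidate.
Under §12.3: the applicant has completed a period of supervised practice? yes; and the applicant has not passed the Part IV examination? yes; and the applicant has completed the prescribed ethics module? yes. So the applicant is an Essential Practitioner.
Under §12.9: Essential Candidate (§12.12)? no; and Essential Practitioner (§12.3)? yes. So the applicant is not a Qualifying Practitioner.
Under §12.6: Class-N Graduate (§12.2)? yes; and not a Reportable Professional (§12.1)? yes; and Qualifying Practitioner (§12.9)? no. So the applicant is not an Authorised Applicant.
Under §12.8: the applicant has completed the prescribed ethics module? yes; or the applicant holds a recognised first degree? yes; or the applicant was previously admitted in a reciprocal jurisdiction? no. So the applicant is a Scheduled Person.
Under §12.4: the applicant has completed a period of supervised practice? yes; and Scheduled Person (§12.8)? yes. So the applicant is a Senior Professional.
Under §12.7: the applicant has no adverse disciplinary record? no; or applicant's logged supervised hours: 900 hours ≥ 1,550 hours? no, so negated condition yes. So the applicant is a Relevant Person.
Under §12.11: not an Authorised Applicant (§12.6)? yes; and Senior Professional (§12.4)? yes; and Relevant Person (§12.7)? yes. So the applicant is a Provisional Applicant.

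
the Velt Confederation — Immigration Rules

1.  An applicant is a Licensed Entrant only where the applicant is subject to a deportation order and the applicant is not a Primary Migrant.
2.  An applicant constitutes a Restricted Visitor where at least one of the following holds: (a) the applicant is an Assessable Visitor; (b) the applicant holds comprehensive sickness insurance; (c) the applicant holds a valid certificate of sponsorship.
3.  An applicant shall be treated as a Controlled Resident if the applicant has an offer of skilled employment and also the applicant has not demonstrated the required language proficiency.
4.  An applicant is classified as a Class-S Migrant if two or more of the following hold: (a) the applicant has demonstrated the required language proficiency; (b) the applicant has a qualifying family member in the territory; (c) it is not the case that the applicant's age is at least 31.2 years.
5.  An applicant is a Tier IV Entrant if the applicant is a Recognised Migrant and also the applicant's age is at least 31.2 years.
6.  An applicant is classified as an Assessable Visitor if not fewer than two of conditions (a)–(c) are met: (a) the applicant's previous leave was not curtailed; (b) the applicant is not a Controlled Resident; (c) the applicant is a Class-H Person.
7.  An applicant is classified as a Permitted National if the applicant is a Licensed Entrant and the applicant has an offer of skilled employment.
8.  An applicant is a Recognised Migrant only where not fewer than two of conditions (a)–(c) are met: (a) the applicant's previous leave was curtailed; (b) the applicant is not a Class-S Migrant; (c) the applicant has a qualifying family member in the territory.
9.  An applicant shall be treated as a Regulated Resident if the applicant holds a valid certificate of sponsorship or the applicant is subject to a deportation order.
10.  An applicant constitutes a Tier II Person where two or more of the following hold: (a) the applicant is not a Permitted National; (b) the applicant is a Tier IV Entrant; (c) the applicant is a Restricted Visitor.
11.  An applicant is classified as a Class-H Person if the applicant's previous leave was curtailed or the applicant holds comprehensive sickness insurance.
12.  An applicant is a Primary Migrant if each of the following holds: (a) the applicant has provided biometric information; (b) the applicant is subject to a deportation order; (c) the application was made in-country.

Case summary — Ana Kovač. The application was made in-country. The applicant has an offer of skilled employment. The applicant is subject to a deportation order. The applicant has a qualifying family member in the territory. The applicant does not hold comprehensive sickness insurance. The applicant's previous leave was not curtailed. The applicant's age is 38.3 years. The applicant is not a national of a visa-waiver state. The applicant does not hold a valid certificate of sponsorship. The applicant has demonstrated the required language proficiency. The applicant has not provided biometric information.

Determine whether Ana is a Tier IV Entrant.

paragraph 4 — Class-S Migrant: the applicant has demonstrated the required language proficiency? yes; the applicant has a qualifying family member in the territory? yes; applicant's age: 38.3 years ≥ 31.2 years? yes, so negated condition no — 2 of 3 hold (need ≥2) → satisfied.
paragraph 8 — Recognised Migrant: the applicant's previous leave was curtailed? no; not a Class-S Migrant (paragraph 4)? no; the applicant has a qualifying family member in the territory? yes — 1 of 3 hold (need ≥2) → not satisfied.
paragraph 5 — Tier IV Entrant: [Recognised Migrant (paragraph 8)? no] AND [applicant's age: 38.3 years ≥ 31.2 years? yes] → not satisfied.

No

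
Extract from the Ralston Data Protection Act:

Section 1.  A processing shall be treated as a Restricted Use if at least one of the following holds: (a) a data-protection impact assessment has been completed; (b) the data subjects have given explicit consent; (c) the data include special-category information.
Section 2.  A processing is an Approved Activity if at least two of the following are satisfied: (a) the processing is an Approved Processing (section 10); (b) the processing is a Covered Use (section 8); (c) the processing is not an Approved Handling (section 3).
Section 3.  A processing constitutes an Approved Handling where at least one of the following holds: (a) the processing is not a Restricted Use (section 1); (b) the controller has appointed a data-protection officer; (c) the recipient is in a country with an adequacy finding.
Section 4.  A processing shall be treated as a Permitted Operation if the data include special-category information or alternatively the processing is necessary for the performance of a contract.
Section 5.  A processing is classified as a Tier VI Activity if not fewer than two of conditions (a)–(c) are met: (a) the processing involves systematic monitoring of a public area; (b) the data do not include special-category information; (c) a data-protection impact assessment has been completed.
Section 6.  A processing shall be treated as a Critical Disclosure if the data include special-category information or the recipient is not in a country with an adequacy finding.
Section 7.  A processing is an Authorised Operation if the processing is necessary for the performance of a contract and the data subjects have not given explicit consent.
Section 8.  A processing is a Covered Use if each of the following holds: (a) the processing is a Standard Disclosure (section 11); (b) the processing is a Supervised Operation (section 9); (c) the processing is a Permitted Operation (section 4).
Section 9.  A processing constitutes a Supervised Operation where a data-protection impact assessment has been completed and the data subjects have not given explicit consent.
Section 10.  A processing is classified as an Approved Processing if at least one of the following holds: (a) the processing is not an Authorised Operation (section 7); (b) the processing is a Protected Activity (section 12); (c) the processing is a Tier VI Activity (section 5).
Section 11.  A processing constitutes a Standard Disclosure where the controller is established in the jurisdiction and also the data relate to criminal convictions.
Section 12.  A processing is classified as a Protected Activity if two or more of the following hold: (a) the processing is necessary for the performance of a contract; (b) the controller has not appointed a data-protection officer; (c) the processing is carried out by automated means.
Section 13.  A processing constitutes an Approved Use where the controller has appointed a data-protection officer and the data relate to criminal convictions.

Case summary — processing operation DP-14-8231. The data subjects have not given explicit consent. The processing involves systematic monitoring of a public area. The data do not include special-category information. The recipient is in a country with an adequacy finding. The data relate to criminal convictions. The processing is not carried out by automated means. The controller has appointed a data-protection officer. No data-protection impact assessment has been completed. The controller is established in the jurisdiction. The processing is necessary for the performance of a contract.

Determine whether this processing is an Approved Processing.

Yes

section 7 — Authorised Operation: [the processing is necessary for the performance of a contract? yes] AND [the data subjects have not given explicit consent? yes] → satisfied.
section 12 — Protected Activity: the processing is necessary for the performance of a contract? yes; the controller has not appointed a data-protection officer? no; the processing is carried out by automated means? no — 1 of 3 hold (need ≥2) → not satisfied.
section 5 — Tier VI Activity: the processing involves systematic monitoring of a public area? yes; the data do not include special-category information? yes; a data-protection impact assessment has been completed? no — 2 of 3 hold (need ≥2) → satisfied.
section 10 — Approved Processing: [not an Authorised Operation (section 7)? no] OR [Protected Activity (section 12)? no] OR [Tier VI Activity (section 5)? yes] → satisfied.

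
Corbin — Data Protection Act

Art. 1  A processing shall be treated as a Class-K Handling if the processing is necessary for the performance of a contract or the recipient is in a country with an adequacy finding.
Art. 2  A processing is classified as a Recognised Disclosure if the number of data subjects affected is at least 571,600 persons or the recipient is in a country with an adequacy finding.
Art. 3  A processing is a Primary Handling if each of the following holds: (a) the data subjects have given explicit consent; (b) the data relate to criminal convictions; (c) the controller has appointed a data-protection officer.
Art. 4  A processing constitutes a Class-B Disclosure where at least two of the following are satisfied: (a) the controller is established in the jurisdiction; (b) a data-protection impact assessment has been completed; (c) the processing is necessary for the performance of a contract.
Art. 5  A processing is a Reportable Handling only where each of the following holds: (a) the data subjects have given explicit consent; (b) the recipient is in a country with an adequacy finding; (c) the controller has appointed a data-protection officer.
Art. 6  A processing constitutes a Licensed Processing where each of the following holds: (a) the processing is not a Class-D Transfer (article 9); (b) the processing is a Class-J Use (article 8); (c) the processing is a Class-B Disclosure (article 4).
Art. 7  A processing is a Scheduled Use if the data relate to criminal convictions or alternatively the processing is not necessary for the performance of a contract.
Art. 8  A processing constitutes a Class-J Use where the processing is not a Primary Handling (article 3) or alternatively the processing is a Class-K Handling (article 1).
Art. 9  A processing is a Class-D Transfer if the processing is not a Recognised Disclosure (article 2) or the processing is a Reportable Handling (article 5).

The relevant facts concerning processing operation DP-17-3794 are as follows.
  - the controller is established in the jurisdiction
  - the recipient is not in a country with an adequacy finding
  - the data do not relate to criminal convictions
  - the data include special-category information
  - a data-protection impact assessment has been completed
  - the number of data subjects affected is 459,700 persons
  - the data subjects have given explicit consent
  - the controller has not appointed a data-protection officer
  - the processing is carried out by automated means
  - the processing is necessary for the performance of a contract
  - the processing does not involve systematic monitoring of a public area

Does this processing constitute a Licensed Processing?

No

article 2 — Recognised Disclosure: [number of data subjects affected: 459,700 persons ≥ 571,600 persons? no] OR [the recipient is in a country with an adequacy finding? no] → not satisfied.
article 5 — Reportable Handling: [the data subjects have given explicit consent? yes] AND [the recipient is in a country with an adequacy finding? no] AND [the controller has appointed a data-protection officer? no] → not satisfied.
article 9 — Class-D Transfer: [not a Recognised Disclosure (article 2)? yes] OR [Reportable Handling (article 5)? no] → satisfied.
article 3 — Primary Handling: [the data subjects have given explicit consent? yes] AND [the data relate to criminal convictions? no] AND [the controller has appointed a data-protection officer? no] → not satisfied.
article 1 — Class-K Handling: [the processing is necessary for the performance of a contract? yes] OR [the recipient is in a country with an adequacy finding? no] → satisfied.
article 8 — Class-J Use: [not a Primary Handling (article 3)? yes] OR [Class-K Handling (article 1)? yes] → satisfied.
article 4 — Class-B Disclosure: the controller is established in the jurisdiction? yes; a data-protection impact assessment has been completed? yes; the processing is necessary for the performance of a contract? yes — 3 of 3 hold (need ≥2) → satisfied.
article 6 — Licensed Processing: [not a Class-D Transfer (article 9)? no] AND [Class-J Use (article 8)? yes] AND [Class-B Disclosure (article 4)? yes] → not satisfied.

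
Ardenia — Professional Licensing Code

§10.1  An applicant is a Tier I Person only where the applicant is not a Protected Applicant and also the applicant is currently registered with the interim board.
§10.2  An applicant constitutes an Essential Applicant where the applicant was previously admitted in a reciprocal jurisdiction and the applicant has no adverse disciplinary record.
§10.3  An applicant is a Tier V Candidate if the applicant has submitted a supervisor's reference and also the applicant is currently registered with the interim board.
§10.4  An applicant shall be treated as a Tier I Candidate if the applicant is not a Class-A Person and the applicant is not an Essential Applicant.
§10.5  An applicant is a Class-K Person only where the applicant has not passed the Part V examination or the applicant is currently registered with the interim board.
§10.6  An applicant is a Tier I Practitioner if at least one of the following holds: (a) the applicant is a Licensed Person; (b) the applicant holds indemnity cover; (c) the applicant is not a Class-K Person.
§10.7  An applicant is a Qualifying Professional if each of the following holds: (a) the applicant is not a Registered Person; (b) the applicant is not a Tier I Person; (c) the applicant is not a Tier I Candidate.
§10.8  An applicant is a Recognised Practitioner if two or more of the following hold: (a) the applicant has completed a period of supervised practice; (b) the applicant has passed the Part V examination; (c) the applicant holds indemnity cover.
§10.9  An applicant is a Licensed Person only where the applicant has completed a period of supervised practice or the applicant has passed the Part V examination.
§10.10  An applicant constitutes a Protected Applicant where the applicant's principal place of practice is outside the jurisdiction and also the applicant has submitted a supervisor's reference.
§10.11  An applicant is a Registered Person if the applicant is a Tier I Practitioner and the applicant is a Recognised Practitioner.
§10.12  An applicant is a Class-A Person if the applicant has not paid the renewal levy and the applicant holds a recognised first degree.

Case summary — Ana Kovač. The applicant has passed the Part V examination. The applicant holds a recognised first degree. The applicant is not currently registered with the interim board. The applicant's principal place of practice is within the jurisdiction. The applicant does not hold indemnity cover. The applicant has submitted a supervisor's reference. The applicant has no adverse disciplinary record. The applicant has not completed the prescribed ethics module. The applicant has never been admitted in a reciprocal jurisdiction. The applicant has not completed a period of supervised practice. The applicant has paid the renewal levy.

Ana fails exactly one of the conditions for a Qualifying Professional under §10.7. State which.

Under §10.9: the applicant has completed a period of supervised practice? no; or the applicant has passed the Part V examination? yes. So the applicant is a Licensed Person.
Under §10.5: the applicant has not passed the Part V examination? no; or the applicant is currently registered with the interim board? no. So the applicant is not a Class-K Person.
Under §10.6: Licensed Person (§10.9)? yes; or the applicant holds indemnity cover? no; or not a Class-K Person (§10.5)? yes. So the applicant is a Tier I Practitioner.
Under §10.8: the applicant has completed a period of supervised practice? no; the applicant has passed the Part V examination? yes; the applicant holds indemnity cover? no — 1 of 3 hold (need ≥2) → not satisfied.
Under §10.11: Tier I Practitioner (§10.6)? yes; and Recognised Practitioner (§10.8)? no. So the applicant is not a Registered Person.
Under §10.10: the applicant's principal place of practice is outside the jurisdiction? no; and the applicant has submitted a supervisor's reference? yes. So the applicant is not a Protected Applicant.
Under §10.1: not a Protected Applicant (§10.10)? yes; and the applicant is currently registered with the interim board? no. So the applicant is not a Tier I Person.
Under §10.12: the applicant has not paid the renewal levy? no; and the applicant holds a recognised first degree? yes. So the applicant is not a Class-A Person.
Under §10.2: the applicant was previously admitted in a reciprocal jurisdiction? no; and the applicant has no adverse disciplinary record? yes. So the applicant is not an Essential Applicant.
Under §10.4: not a Class-A Person (§10.12)? yes; and not an Essential Applicant (§10.2)? yes. So the applicant is a Tier I Candidate.
Under §10.7: not a Registered Person (§10.11)? yes; and not a Tier I Person (§10.1)? yes; and not a Tier I Candidate (§10.4)? no. So the applicant is not a Qualifying Professional.

Tier I Candidate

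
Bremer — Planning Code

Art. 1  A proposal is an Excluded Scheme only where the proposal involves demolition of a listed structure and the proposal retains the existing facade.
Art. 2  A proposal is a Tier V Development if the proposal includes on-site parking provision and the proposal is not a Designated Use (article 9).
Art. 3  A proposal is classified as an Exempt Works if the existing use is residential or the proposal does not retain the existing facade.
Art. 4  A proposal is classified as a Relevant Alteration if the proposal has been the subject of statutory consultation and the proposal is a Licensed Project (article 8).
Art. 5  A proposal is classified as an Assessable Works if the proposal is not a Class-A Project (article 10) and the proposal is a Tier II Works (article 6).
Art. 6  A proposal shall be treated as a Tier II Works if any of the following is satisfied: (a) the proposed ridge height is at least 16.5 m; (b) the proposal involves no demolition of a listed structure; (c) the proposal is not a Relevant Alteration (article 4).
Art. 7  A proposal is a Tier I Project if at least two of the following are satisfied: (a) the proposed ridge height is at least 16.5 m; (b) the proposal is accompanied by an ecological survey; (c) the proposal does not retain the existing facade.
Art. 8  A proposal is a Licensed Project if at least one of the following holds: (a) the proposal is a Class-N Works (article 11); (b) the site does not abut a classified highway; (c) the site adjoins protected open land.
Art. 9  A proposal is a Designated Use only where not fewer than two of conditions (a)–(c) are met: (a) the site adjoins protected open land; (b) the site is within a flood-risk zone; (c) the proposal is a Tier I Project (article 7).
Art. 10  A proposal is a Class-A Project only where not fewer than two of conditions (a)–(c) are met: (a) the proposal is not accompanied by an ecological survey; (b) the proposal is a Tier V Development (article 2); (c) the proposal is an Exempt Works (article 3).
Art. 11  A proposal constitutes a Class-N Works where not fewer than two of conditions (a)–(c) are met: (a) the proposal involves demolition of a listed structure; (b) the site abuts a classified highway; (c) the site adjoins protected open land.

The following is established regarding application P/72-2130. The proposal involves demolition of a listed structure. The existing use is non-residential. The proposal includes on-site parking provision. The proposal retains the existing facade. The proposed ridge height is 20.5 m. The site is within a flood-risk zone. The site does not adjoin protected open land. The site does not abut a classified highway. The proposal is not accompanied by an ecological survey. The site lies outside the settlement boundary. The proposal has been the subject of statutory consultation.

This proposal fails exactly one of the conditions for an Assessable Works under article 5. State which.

Class-A Project

Under article 7: proposed ridge height: 20.5 m ≥ 16.5 m? yes; the proposal is accompanied by an ecological survey? no; the proposal does not retain the existing facade? no — 1 of 3 hold (need ≥2) → not satisfied.
Under article 9: the site adjoins protected open land? no; the site is within a flood-risk zone? yes; Tier I Project (article 7)? no — 1 of 3 hold (need ≥2) → not satisfied.
Under article 2: the proposal includes on-site parking provision? yes; and not a Designated Use (article 9)? yes. So the proposal is a Tier V Development.
Under article 3: the existing use is residential? no; or the proposal does not retain the existing facade? no. So the proposal is not an Exempt Works.
Under article 10: the proposal is not accompanied by an ecological survey? yes; Tier V Development (article 2)? yes; Exempt Works (article 3)? no — 2 of 3 hold (need ≥2) → satisfied.
Under article 11: the proposal involves demolition of a listed structure? yes; the site abuts a classified highway? no; the site adjoins protected open land? no — 1 of 3 hold (need ≥2) → not satisfied.
Under article 8: Class-N Works (article 11)? no; or the site does not abut a classified highway? yes; or the site adjoins protected open land? no. So the proposal is a Licensed Project.
Under article 4: the proposal has been the subject of statutory consultation? yes; and Licensed Project (article 8)? yes. So the proposal is a Relevant Alteration.
Under article 6: proposed ridge height: 20.5 m ≥ 16.5 m? yes; or the proposal involves no demolition of a listed structure? no; or not a Relevant Alteration (article 4)? no. So the proposal is a Tier II Works.
Under article 5: not a Class-A Project (article 10)? no; and Tier II Works (article 6)? yes. So the proposal is not an Assessable Works.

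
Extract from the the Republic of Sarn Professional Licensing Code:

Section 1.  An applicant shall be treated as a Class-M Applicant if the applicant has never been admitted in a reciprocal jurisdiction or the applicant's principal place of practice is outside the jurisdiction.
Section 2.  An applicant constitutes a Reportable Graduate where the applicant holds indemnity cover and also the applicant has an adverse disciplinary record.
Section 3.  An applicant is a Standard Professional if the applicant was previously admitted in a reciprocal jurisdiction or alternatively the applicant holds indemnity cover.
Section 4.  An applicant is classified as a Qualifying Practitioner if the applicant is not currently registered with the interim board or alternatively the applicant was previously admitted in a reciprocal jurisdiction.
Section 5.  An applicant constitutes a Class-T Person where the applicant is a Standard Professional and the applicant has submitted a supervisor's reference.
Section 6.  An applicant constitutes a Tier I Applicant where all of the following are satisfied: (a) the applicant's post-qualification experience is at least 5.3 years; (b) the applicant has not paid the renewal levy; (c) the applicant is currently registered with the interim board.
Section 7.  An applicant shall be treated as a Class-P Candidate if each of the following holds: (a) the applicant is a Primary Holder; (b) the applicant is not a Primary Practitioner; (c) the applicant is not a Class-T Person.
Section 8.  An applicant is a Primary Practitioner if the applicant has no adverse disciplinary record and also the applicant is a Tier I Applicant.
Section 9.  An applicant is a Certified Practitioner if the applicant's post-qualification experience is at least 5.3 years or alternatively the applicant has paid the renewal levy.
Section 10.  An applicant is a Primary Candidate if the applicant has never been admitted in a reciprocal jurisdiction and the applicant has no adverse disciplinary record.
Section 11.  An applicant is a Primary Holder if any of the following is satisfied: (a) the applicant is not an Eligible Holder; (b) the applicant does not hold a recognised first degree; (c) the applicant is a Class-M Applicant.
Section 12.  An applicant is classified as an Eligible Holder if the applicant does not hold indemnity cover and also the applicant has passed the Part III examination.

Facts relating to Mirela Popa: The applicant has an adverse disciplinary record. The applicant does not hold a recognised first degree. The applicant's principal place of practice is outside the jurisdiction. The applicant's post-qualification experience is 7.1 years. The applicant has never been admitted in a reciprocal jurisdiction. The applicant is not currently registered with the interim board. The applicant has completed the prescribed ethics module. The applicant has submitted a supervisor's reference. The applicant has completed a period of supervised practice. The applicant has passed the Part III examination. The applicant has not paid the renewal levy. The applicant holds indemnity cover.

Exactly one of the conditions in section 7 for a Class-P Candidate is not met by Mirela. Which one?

Class-T Person

section 12 — Eligible Holder: [the applicant does not hold indemnity cover? no] AND [the applicant has passed the Part III examination? yes] → not satisfied.
section 1 — Class-M Applicant: [the applicant has never been admitted in a reciprocal jurisdiction? yes] OR [the applicant's principal place of practice is outside the jurisdiction? yes] → satisfied.
section 11 — Primary Holder: [not an Eligible Holder (section 12)? yes] OR [the applicant does not hold a recognised first degree? yes] OR [Class-M Applicant (section 1)? yes] → satisfied.
section 6 — Tier I Applicant: [applicant's post-qualification experience: 7.1 years ≥ 5.3 years? yes] AND [the applicant has not paid the renewal levy? yes] AND [the applicant is currently registered with the interim board? no] → not satisfied.
section 8 — Primary Practitioner: [the applicant has no adverse disciplinary record? no] AND [Tier I Applicant (section 6)? no] → not satisfied.
section 3 — Standard Professional: [the applicant was previously admitted in a reciprocal jurisdiction? no] OR [the applicant holds indemnity cover? yes] → satisfied.
section 5 — Class-T Person: [Standard Professional (section 3)? yes] AND [the applicant has submitted a supervisor's reference? yes] → satisfied.
section 7 — Class-P Candidate: [Primary Holder (section 11)? yes] AND [not a Primary Practitioner (section 8)? yes] AND [not a Class-T Person (section 5)? no] → not satisfied.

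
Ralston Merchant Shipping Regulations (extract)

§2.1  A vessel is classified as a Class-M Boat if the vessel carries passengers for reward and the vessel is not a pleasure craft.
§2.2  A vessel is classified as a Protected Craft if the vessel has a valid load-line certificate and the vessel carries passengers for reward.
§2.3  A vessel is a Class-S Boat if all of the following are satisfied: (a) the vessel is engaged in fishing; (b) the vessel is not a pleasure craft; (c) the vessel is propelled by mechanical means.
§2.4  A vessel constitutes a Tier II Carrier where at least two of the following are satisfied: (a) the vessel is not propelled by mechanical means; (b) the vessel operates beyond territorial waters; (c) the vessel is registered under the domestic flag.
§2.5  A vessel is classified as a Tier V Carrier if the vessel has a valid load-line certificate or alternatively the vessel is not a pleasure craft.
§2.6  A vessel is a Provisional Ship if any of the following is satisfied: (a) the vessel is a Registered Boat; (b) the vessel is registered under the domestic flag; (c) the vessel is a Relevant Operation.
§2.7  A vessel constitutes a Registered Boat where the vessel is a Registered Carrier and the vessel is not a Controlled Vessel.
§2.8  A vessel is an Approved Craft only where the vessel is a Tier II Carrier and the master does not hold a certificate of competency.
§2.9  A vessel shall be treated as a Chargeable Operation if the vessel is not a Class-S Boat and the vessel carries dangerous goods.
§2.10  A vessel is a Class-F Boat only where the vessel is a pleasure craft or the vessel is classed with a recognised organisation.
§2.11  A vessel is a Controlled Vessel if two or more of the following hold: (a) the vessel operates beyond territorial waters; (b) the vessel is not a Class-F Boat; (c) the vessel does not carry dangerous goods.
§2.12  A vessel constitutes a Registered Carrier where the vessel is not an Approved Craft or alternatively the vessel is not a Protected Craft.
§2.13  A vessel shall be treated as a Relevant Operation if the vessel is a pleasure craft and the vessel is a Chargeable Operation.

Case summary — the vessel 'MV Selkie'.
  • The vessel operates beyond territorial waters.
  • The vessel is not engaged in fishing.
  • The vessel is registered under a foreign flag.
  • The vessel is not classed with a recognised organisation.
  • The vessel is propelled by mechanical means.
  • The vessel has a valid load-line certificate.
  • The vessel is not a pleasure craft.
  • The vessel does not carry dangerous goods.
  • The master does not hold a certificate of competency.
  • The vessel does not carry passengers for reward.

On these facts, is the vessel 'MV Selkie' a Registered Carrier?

§2.4 — Tier II Carrier: the vessel is not propelled by mechanical means? no; the vessel operates beyond territorial waters? yes; the vessel is registered under the domestic flag? no — 1 of 3 hold (need ≥2) → not satisfied.
§2.8 — Approved Craft: [Tier II Carrier (§2.4)? no] AND [the master does not hold a certificate of competency? yes] → not satisfied.
§2.2 — Protected Craft: [the vessel has a valid load-line certificate? yes] AND [the vessel carries passengers for reward? no] → not satisfied.
§2.12 — Registered Carrier: [not an Approved Craft (§2.8)? yes] OR [not a Protected Craft (§2.2)? yes] → satisfied.

Yes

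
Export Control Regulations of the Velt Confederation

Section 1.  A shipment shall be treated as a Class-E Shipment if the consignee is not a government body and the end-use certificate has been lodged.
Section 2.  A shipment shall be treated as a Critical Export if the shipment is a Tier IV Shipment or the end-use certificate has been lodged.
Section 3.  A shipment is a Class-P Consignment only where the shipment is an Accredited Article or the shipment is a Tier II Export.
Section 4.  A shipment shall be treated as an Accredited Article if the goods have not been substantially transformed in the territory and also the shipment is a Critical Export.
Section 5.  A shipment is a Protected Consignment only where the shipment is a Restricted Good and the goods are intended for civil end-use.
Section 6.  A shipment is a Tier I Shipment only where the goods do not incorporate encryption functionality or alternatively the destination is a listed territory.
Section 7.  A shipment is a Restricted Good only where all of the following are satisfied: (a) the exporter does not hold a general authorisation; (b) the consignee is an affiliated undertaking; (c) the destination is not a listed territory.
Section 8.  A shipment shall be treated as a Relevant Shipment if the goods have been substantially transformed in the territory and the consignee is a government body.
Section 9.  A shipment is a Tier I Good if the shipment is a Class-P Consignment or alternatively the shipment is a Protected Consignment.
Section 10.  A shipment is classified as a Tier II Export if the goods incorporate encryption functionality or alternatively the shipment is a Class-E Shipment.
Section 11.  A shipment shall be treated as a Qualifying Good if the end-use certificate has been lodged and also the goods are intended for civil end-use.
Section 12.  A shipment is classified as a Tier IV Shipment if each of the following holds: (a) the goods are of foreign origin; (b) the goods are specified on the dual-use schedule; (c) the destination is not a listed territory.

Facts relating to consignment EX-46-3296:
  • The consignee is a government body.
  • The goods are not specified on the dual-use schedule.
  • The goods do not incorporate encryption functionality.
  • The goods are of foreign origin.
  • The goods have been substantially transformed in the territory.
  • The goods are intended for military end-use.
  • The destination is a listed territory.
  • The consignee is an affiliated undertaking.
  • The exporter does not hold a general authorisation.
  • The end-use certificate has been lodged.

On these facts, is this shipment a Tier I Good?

No

Under section 12: the goods are of foreign origin? yes; and the goods are specified on the dual-use schedule? no; and the destination is not a listed territory? no. So the shipment is not a Tier IV Shipment.
Under section 2: Tier IV Shipment (section 12)? no; or the end-use certificate has been lodged? yes. So the shipment is a Critical Export.
Under section 4: the goods have not been substantially transformed in the territory? no; and Critical Export (section 2)? yes. So the shipment is not an Accredited Article.
Under section 1: the consignee is not a government body? no; and the end-use certificate has been lodged? yes. So the shipment is not a Class-E Shipment.
Under section 10: the goods incorporate encryption functionality? no; or Class-E Shipment (section 1)? no. So the shipment is not a Tier II Export.
Under section 3: Accredited Article (section 4)? no; or Tier II Export (section 10)? no. So the shipment is not a Class-P Consignment.
Under section 7: the exporter does not hold a general authorisation? yes; and the consignee is an affiliated undertaking? yes; and the destination is not a listed territory? no. So the shipment is not a Restricted Good.
Under section 5: Restricted Good (section 7)? no; and the goods are intended for civil end-use? no. So the shipment is not a Protected Consignment.
Under section 9: Class-P Consignment (section 3)? no; or Protected Consignment (section 5)? no. So the shipment is not a Tier I Good.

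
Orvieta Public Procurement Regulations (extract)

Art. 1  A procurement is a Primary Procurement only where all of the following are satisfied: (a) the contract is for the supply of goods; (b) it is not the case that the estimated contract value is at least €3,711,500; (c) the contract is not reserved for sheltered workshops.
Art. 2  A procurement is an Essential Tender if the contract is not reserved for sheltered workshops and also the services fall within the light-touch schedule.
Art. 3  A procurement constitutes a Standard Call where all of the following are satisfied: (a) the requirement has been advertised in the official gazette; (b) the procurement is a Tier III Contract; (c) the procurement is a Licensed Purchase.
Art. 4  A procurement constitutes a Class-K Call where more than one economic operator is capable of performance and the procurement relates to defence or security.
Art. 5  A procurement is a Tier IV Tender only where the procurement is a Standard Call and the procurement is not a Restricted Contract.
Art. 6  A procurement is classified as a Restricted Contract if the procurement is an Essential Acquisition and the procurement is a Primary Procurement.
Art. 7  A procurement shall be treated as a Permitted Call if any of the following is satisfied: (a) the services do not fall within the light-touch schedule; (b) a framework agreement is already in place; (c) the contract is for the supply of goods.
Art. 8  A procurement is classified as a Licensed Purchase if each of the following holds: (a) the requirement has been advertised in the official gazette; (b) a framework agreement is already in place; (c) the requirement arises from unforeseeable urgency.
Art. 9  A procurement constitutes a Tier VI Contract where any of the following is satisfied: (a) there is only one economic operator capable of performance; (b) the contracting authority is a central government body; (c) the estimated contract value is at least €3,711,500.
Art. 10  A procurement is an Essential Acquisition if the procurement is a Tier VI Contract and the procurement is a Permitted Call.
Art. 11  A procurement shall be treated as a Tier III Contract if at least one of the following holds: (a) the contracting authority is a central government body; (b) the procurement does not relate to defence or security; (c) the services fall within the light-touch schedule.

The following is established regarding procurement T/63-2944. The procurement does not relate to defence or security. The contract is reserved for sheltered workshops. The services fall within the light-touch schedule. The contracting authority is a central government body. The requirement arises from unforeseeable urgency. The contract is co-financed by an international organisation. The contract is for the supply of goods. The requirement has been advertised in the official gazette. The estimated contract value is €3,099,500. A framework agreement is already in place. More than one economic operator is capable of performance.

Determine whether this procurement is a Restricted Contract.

Under article 9: there is only one economic operator capable of performance? no; or the contracting authority is a central government body? yes; or estimated contract value: €3,099,500 ≥ €3,711,500? no. So the procurement is a Tier VI Contract.
Under article 7: the services do not fall within the light-touch schedule? no; or a framework agreement is already in place? yes; or the contract is for the supply of goods? yes. So the procurement is a Permitted Call.
Under article 10: Tier VI Contract (article 9)? yes; and Permitted Call (article 7)? yes. So the procurement is an Essential Acquisition.
Under article 1: the contract is for the supply of goods? yes; and estimated contract value: €3,099,500 ≥ €3,711,500? no, so negated condition yes; and the contract is not reserved for sheltered workshops? no. So the procurement is not a Primary Procurement.
Under article 6: Essential Acquisition (article 10)? yes; and Primary Procurement (article 1)? no. So the procurement is not a Restricted Contract.

No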